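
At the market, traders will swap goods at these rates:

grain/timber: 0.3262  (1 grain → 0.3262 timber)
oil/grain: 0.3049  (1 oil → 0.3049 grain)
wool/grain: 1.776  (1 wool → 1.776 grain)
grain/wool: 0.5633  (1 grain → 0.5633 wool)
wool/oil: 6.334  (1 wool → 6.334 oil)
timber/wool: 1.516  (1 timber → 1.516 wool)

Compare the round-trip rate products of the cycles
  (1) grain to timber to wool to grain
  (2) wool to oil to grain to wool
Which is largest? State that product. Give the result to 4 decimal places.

(1) 0.3262 × 1.516 × 1.776 = 0.87827
(2) 6.334 × 0.3049 × 0.5633 = 1.08787
Highest is cycle (2) at 1.0879 (>1, arbitrage).

1.0879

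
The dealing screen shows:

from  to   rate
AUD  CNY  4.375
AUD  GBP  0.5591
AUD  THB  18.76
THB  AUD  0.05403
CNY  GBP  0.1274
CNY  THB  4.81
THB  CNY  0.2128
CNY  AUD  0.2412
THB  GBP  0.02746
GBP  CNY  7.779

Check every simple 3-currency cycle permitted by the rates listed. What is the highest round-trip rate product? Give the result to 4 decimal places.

THB→AUD→CNY→THB: 0.05403 × 4.375 × 4.81 = 1.13699
AUD→GBP→CNY→AUD: 0.5591 × 7.779 × 0.2412 = 1.04904
THB→GBP→CNY→THB: 0.02746 × 7.779 × 4.81 = 1.02747
THB→CNY→AUD→THB: 0.2128 × 0.2412 × 18.76 = 0.96290
Maximum is THB→AUD→CNY→THB at 1.1370; arbitrage exists.

1.1370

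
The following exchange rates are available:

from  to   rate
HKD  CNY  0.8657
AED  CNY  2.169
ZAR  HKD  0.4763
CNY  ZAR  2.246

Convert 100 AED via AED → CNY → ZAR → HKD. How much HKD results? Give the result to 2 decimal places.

232.03

100 AED × 2.169 = 216.9 CNY
216.9 CNY × 2.246 = 487.1574 ZAR
487.1574 ZAR × 0.4763 = 232.03306962 HKD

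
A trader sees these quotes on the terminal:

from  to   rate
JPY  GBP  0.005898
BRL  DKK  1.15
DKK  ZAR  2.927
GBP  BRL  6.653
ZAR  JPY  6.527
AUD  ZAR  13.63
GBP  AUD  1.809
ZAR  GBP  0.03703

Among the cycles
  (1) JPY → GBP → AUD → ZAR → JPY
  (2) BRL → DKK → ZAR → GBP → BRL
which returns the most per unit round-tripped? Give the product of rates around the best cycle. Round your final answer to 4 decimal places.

0.9492

(1) 0.005898 × 1.809 × 13.63 × 6.527 = 0.94919
(2) 1.15 × 2.927 × 0.03703 × 6.653 = 0.82926
Highest is cycle (1) at 0.9492 (≤1, no arbitrage).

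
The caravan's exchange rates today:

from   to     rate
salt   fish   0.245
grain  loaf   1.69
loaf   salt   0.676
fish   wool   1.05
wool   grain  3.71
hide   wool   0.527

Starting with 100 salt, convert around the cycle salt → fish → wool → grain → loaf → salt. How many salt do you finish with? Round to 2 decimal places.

109.03

100 salt × 0.245 = 24.5 fish
24.5 fish × 1.05 = 25.725 wool
25.725 wool × 3.71 = 95.43975 grain
95.43975 grain × 1.69 = 161.2931775 loaf
161.2931775 loaf × 0.676 = 109.03418799 salt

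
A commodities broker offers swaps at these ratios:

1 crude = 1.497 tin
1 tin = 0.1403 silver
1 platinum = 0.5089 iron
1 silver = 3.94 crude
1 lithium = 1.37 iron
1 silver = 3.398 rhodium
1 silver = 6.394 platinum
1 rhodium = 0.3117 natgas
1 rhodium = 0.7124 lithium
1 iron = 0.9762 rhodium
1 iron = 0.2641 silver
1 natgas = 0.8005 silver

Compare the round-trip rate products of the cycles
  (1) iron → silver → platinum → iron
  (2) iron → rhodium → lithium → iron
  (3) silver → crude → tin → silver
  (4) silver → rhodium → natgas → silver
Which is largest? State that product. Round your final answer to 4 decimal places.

0.9528

(1) 0.2641 × 6.394 × 0.5089 = 0.85936
(2) 0.9762 × 0.7124 × 1.37 = 0.95276
(3) 3.94 × 1.497 × 0.1403 = 0.82751
(4) 3.398 × 0.3117 × 0.8005 = 0.84785
Highest is cycle (2) at 0.9528 (≤1, no arbitrage).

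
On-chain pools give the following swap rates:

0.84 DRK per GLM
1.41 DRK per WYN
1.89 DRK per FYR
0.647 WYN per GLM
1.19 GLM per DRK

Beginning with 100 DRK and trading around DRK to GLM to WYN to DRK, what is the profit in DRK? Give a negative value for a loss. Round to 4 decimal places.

100 DRK × 1.19 = 119 GLM
119 GLM × 0.647 = 76.993 WYN
76.993 WYN × 1.41 = 108.56013 DRK
Net change: 108.56013 − 100 = 8.56013 DRK

8.5601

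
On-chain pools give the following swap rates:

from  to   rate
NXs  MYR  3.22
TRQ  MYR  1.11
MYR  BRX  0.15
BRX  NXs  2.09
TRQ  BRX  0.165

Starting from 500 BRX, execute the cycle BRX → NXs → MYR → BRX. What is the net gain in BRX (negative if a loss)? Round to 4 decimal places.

500 BRX × 2.09 = 1045 NXs
1045 NXs × 3.22 = 3364.9 MYR
3364.9 MYR × 0.15 = 504.735 BRX
Net change: 504.735 − 500 = 4.735 BRX

4.7350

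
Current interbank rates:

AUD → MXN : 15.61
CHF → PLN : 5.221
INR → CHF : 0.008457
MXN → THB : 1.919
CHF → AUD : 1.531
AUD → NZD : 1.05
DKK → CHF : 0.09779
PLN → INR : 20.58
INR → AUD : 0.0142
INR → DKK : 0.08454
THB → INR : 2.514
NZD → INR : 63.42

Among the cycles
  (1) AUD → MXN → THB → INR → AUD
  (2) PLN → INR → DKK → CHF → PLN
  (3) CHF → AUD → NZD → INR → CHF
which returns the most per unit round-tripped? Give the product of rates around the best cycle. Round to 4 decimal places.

1.0694

(1) 15.61 × 1.919 × 2.514 × 0.0142 = 1.06938
(2) 20.58 × 0.08454 × 0.09779 × 5.221 = 0.88829
(3) 1.531 × 1.05 × 63.42 × 0.008457 = 0.86220
Highest is cycle (1) at 1.0694 (>1, arbitrage).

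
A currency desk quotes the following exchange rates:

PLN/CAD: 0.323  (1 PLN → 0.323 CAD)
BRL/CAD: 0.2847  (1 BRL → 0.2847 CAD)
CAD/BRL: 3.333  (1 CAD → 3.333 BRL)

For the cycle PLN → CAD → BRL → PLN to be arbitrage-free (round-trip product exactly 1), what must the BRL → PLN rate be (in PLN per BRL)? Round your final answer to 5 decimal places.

0.92889

Known legs of the cycle: 0.323 × 3.333 = 1.076559
For no arbitrage the full-cycle product must be 1, so the missing rate is 1 / 1.076559 ≈ 0.9288855.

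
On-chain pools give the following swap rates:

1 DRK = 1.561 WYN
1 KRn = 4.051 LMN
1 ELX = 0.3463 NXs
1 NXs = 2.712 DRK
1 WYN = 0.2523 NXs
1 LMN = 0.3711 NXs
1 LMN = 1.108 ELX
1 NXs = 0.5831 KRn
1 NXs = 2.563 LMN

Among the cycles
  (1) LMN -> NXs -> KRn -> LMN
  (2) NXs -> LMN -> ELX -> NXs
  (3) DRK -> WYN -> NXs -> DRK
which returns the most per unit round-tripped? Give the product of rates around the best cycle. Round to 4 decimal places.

(1) 0.3711 × 0.5831 × 4.051 = 0.87659
(2) 2.563 × 1.108 × 0.3463 = 0.98342
(3) 1.561 × 0.2523 × 2.712 = 1.06809
Highest is cycle (3) at 1.0681 (>1, arbitrage).

1.0681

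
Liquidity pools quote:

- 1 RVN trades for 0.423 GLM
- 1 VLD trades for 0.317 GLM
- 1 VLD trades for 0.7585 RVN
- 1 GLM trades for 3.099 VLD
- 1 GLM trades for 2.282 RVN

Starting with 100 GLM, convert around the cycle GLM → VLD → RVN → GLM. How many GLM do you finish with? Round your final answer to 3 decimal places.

100 GLM × 3.099 = 309.9 VLD
309.9 VLD × 0.7585 = 235.05915 RVN
235.05915 RVN × 0.423 = 99.43002045 GLM

99.430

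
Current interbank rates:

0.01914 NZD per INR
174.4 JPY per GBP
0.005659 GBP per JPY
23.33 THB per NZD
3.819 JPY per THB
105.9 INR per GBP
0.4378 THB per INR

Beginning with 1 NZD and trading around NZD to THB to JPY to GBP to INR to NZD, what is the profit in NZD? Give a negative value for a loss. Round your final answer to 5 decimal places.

0.02198

1 NZD × 23.33 = 23.33 THB
23.33 THB × 3.819 = 89.09727 JPY
89.09727 JPY × 0.005659 = 0.50420145093 GBP
0.50420145093 GBP × 105.9 = 53.394933653487 INR
53.394933653487 INR × 0.01914 = 1.02197903012774118 NZD
Net change: 1.02197903012774118 − 1 = 0.02197903012774118 NZD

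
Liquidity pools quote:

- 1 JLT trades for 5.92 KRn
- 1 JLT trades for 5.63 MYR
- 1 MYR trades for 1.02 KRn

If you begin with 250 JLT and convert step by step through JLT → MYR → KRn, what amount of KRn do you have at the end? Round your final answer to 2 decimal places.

1435.65

250 JLT × 5.63 = 1407.5 MYR
1407.5 MYR × 1.02 = 1435.65 KRn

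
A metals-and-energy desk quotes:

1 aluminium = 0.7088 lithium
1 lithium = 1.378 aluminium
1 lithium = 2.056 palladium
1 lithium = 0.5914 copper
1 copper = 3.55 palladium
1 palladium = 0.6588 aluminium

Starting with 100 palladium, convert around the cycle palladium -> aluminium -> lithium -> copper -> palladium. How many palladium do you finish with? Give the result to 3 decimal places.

100 palladium × 0.6588 = 65.88 aluminium
65.88 aluminium × 0.7088 = 46.695744 lithium
46.695744 lithium × 0.5914 = 27.6158630016 copper
27.6158630016 copper × 3.55 = 98.03631365568 palladium

98.036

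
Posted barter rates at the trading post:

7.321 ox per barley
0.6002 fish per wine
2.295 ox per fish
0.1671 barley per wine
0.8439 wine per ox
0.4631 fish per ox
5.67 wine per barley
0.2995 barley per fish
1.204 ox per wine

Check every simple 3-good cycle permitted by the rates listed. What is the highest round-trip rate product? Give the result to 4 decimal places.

1.1624

fish→ox→wine→fish: 2.295 × 0.8439 × 0.6002 = 1.16244
wine→barley→ox→wine: 0.1671 × 7.321 × 0.8439 = 1.03238
fish→barley→wine→fish: 0.2995 × 5.67 × 0.6002 = 1.01924
fish→barley→ox→fish: 0.2995 × 7.321 × 0.4631 = 1.01541
Maximum is fish→ox→wine→fish at 1.1624; arbitrage exists.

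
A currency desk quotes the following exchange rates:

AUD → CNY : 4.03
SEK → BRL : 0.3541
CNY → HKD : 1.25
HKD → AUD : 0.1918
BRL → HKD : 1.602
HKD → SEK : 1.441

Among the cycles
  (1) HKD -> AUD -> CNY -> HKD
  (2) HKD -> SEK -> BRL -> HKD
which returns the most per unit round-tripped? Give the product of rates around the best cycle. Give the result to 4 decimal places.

(1) 0.1918 × 4.03 × 1.25 = 0.96619
(2) 1.441 × 0.3541 × 1.602 = 0.81743
Highest is cycle (1) at 0.9662 (≤1, no arbitrage).

0.9662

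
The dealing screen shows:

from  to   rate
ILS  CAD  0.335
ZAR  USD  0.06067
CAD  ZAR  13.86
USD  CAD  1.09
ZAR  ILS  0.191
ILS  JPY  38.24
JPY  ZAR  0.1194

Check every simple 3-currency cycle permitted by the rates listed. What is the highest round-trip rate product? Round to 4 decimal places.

0.9166

ZAR→USD→CAD→ZAR: 0.06067 × 1.09 × 13.86 = 0.91657
ZAR→ILS→CAD→ZAR: 0.191 × 0.335 × 13.86 = 0.88683
ZAR→ILS→JPY→ZAR: 0.191 × 38.24 × 0.1194 = 0.87208
Maximum is ZAR→USD→CAD→ZAR at 0.9166; no arbitrage — every cycle loses value.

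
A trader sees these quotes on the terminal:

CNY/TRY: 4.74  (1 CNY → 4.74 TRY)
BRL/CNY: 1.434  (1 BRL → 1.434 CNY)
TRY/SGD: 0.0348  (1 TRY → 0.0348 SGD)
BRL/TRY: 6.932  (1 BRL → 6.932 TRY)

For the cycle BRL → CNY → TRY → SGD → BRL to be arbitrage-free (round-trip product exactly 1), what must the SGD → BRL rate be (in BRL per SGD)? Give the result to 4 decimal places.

Known legs of the cycle: 1.434 × 4.74 × 0.0348 = 0.236541168
For no arbitrage the full-cycle product must be 1, so the missing rate is 1 / 0.236541168 ≈ 4.227594.

4.2276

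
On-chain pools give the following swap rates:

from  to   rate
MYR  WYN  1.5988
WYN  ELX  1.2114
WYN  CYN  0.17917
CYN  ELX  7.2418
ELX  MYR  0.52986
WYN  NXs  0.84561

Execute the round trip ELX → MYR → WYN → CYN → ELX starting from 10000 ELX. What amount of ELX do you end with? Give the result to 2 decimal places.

10000 ELX × 0.52986 = 5298.6 MYR
5298.6 MYR × 1.5988 = 8471.40168 WYN
8471.40168 WYN × 0.17917 = 1517.8210390056 CYN
1517.8210390056 CYN × 7.2418 = 10991.75640027075408 ELX

10991.76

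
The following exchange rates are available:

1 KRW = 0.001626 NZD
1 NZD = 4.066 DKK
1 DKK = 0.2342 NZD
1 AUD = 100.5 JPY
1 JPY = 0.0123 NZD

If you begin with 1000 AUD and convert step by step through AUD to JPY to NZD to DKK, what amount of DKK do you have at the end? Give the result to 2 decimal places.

1000 AUD × 100.5 = 100500 JPY
100500 JPY × 0.0123 = 1236.15 NZD
1236.15 NZD × 4.066 = 5026.1859 DKK

5026.19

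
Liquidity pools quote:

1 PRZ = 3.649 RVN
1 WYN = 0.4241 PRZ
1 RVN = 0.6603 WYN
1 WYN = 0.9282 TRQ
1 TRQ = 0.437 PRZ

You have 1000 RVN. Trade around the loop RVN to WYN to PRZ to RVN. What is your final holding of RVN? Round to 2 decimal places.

1000 RVN × 0.6603 = 660.3 WYN
660.3 WYN × 0.4241 = 280.03323 PRZ
280.03323 PRZ × 3.649 = 1021.84125627 RVN

1021.84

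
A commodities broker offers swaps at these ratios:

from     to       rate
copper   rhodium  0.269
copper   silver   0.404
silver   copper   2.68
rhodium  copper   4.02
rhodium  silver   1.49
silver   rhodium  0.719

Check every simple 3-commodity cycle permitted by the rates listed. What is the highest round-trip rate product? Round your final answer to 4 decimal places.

1.1677

silver→rhodium→copper→silver: 0.719 × 4.02 × 0.404 = 1.16771
silver→copper→rhodium→silver: 2.68 × 0.269 × 1.49 = 1.07417
Maximum is silver→rhodium→copper→silver at 1.1677; arbitrage exists.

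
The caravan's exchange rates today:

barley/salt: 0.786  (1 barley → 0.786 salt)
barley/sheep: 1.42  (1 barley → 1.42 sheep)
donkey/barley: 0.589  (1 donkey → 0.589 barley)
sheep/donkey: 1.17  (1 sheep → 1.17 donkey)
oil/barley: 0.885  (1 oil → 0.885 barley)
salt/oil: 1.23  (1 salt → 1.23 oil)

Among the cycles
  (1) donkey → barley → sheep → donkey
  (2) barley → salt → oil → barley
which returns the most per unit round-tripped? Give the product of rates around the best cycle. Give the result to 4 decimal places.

(1) 0.589 × 1.42 × 1.17 = 0.97856
(2) 0.786 × 1.23 × 0.885 = 0.85560
Highest is cycle (1) at 0.9786 (≤1, no arbitrage).

0.9786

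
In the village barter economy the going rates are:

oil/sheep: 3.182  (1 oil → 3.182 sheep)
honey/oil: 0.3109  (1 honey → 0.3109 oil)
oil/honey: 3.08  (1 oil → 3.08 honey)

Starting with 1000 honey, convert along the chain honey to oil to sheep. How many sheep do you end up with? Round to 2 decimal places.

1000 honey × 0.3109 = 310.9 oil
310.9 oil × 3.182 = 989.2838 sheep

989.28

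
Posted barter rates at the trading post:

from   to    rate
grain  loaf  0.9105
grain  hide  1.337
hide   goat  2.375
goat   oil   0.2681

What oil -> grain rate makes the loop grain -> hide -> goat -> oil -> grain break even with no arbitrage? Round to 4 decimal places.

1.1746

Known legs of the cycle: 1.337 × 2.375 × 0.2681 = 0.8513180375
For no arbitrage the full-cycle product must be 1, so the missing rate is 1 / 0.8513180375 ≈ 1.174649.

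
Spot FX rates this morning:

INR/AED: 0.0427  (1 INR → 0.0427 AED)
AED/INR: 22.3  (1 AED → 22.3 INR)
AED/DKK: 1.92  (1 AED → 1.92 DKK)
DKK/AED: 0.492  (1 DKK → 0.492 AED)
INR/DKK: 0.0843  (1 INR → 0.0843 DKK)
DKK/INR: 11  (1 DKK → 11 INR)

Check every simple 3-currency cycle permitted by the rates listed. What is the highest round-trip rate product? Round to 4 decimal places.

AED→INR→DKK→AED: 22.3 × 0.0843 × 0.492 = 0.92491
AED→DKK→INR→AED: 1.92 × 11 × 0.0427 = 0.90182
Maximum is AED→INR→DKK→AED at 0.9249; no arbitrage — every cycle loses value.

0.9249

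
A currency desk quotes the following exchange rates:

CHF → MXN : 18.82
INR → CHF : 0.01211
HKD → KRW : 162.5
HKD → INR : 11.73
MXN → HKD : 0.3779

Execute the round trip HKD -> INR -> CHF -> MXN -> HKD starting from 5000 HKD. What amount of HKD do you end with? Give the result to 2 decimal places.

5051.36

5000 HKD × 11.73 = 58650 INR
58650 INR × 0.01211 = 710.2515 CHF
710.2515 CHF × 18.82 = 13366.93323 MXN
13366.93323 MXN × 0.3779 = 5051.364067617 HKD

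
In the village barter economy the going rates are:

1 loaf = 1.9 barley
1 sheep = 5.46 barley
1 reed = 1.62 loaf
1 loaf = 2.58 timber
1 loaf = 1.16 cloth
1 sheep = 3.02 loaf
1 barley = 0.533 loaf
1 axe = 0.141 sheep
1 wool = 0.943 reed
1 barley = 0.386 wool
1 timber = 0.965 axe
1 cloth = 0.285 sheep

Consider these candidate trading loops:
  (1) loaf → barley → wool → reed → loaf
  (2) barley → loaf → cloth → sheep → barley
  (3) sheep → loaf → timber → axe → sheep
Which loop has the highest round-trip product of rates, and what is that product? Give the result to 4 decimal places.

(1) 1.9 × 0.386 × 0.943 × 1.62 = 1.12039
(2) 0.533 × 1.16 × 0.285 × 5.46 = 0.96211
(3) 3.02 × 2.58 × 0.965 × 0.141 = 1.06016
Highest is cycle (1) at 1.1204 (>1, arbitrage).

1.1204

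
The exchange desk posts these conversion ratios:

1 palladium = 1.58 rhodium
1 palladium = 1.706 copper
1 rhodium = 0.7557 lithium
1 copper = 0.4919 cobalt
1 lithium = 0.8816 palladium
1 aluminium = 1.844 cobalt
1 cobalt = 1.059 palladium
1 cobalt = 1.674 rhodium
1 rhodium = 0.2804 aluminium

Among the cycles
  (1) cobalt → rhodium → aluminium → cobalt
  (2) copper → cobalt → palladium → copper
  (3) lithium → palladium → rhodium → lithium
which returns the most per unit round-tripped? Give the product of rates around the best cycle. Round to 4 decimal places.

1.0526

(1) 1.674 × 0.2804 × 1.844 = 0.86555
(2) 0.4919 × 1.059 × 1.706 = 0.88869
(3) 0.8816 × 1.58 × 0.7557 = 1.05264
Highest is cycle (3) at 1.0526 (>1, arbitrage).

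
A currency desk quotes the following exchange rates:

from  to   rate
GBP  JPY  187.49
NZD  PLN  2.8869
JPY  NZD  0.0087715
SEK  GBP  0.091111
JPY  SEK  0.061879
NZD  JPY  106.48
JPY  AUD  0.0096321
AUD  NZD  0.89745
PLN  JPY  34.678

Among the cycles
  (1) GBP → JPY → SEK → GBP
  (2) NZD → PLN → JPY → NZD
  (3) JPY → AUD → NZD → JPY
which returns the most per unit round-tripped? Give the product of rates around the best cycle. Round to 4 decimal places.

1.0570

(1) 187.49 × 0.061879 × 0.091111 = 1.05704
(2) 2.8869 × 34.678 × 0.0087715 = 0.87813
(3) 0.0096321 × 0.89745 × 106.48 = 0.92045
Highest is cycle (1) at 1.0570 (>1, arbitrage).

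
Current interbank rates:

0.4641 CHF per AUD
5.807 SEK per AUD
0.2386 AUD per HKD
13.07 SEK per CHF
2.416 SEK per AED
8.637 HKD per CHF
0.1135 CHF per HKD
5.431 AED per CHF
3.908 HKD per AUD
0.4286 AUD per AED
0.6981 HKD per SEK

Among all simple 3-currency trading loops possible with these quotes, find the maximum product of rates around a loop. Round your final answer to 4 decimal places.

AED→AUD→CHF→AED: 0.4286 × 0.4641 × 5.431 = 1.08030
HKD→CHF→SEK→HKD: 0.1135 × 13.07 × 0.6981 = 1.03559
HKD→AUD→SEK→HKD: 0.2386 × 5.807 × 0.6981 = 0.96725
HKD→AUD→CHF→HKD: 0.2386 × 0.4641 × 8.637 = 0.95641
Maximum is AED→AUD→CHF→AED at 1.0803; arbitrage exists.

1.0803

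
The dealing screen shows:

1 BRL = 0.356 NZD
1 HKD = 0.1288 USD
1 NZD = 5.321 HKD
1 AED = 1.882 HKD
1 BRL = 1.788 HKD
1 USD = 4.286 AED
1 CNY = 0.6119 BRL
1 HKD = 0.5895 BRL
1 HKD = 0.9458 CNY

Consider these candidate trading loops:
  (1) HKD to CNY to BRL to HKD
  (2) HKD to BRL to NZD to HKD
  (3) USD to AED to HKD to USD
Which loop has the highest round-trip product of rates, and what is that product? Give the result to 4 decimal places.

1.1167

(1) 0.9458 × 0.6119 × 1.788 = 1.03478
(2) 0.5895 × 0.356 × 5.321 = 1.11668
(3) 4.286 × 1.882 × 0.1288 = 1.03893
Highest is cycle (2) at 1.1167 (>1, arbitrage).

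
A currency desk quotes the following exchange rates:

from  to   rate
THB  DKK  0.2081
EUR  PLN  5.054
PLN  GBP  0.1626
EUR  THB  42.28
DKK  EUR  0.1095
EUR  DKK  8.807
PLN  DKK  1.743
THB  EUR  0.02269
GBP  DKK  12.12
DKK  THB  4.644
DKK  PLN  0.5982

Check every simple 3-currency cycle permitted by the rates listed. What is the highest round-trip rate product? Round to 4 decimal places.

PLN→GBP→DKK→PLN: 0.1626 × 12.12 × 0.5982 = 1.17888
EUR→PLN→DKK→EUR: 5.054 × 1.743 × 0.1095 = 0.96460
EUR→THB→DKK→EUR: 42.28 × 0.2081 × 0.1095 = 0.96343
EUR→DKK→THB→EUR: 8.807 × 4.644 × 0.02269 = 0.92801
Maximum is PLN→GBP→DKK→PLN at 1.1789; arbitrage exists.

1.1789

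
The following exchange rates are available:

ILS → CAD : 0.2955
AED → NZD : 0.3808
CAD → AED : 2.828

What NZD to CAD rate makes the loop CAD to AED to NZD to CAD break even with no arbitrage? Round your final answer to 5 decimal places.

0.92859

Known legs of the cycle: 2.828 × 0.3808 = 1.0769024
For no arbitrage the full-cycle product must be 1, so the missing rate is 1 / 1.0769024 ≈ 0.9285893.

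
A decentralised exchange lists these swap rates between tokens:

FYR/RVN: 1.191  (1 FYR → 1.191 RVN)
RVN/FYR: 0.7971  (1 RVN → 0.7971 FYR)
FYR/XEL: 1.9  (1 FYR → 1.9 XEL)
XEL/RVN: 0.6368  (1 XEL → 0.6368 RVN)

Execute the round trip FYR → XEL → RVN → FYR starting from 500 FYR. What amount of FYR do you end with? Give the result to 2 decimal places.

482.21

500 FYR × 1.9 = 950 XEL
950 XEL × 0.6368 = 604.96 RVN
604.96 RVN × 0.7971 = 482.213616 FYR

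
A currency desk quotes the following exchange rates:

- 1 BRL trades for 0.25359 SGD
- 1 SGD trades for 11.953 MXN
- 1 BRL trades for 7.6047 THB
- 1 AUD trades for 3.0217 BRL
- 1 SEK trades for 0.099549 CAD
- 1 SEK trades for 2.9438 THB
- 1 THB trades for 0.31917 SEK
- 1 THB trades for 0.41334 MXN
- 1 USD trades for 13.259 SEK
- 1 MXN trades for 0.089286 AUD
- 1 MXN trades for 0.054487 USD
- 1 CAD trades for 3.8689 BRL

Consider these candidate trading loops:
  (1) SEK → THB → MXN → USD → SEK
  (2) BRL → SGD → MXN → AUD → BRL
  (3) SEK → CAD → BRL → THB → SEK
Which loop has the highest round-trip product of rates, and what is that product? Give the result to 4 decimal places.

(1) 2.9438 × 0.41334 × 0.054487 × 13.259 = 0.87906
(2) 0.25359 × 11.953 × 0.089286 × 3.0217 = 0.81779
(3) 0.099549 × 3.8689 × 7.6047 × 0.31917 = 0.93482
Highest is cycle (3) at 0.9348 (≤1, no arbitrage).

0.9348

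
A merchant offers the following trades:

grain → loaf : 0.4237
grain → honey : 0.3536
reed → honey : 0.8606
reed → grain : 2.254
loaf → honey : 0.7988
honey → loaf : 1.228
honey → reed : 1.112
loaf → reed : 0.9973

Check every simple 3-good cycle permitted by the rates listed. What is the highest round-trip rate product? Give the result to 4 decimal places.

1.0540

honey→loaf→reed→honey: 1.228 × 0.9973 × 0.8606 = 1.05396
loaf→reed→grain→loaf: 0.9973 × 2.254 × 0.4237 = 0.95244
honey→reed→grain→honey: 1.112 × 2.254 × 0.3536 = 0.88628
Maximum is honey→loaf→reed→honey at 1.0540; arbitrage exists.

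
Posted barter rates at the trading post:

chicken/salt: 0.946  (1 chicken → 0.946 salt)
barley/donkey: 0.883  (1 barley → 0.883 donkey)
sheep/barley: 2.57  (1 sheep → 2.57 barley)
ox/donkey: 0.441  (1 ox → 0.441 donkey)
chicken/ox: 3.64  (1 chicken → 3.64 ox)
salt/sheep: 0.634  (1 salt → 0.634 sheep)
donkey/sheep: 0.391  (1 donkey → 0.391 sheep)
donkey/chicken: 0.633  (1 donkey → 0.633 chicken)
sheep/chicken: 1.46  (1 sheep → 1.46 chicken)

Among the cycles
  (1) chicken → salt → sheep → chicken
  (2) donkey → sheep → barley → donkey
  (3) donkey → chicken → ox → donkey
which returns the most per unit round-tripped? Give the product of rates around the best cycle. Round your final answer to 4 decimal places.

1.0161

(1) 0.946 × 0.634 × 1.46 = 0.87566
(2) 0.391 × 2.57 × 0.883 = 0.88730
(3) 0.633 × 3.64 × 0.441 = 1.01612
Highest is cycle (3) at 1.0161 (>1, arbitrage).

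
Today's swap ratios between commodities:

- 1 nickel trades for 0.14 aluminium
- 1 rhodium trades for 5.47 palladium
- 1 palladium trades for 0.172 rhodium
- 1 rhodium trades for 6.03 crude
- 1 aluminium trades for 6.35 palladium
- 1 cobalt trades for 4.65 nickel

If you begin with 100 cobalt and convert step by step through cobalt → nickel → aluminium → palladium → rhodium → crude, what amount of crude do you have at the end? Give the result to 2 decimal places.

428.75

100 cobalt × 4.65 = 465 nickel
465 nickel × 0.14 = 65.1 aluminium
65.1 aluminium × 6.35 = 413.385 palladium
413.385 palladium × 0.172 = 71.10222 rhodium
71.10222 rhodium × 6.03 = 428.7463866 crude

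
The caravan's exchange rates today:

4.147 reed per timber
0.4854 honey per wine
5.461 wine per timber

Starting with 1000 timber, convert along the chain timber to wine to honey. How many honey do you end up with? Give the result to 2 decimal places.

2650.77

1000 timber × 5.461 = 5461 wine
5461 wine × 0.4854 = 2650.7694 honey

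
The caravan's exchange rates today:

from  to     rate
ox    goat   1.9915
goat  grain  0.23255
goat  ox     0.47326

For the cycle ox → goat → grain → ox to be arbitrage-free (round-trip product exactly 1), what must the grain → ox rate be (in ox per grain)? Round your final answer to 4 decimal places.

Known legs of the cycle: 1.9915 × 0.23255 = 0.463123325
For no arbitrage the full-cycle product must be 1, so the missing rate is 1 / 0.463123325 ≈ 2.159252.

2.1593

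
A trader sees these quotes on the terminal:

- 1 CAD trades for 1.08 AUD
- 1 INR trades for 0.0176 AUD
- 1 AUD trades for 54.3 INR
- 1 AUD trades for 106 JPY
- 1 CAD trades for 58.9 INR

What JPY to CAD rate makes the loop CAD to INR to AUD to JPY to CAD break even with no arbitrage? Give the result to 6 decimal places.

Known legs of the cycle: 58.9 × 0.0176 × 106 = 109.88384
For no arbitrage the full-cycle product must be 1, so the missing rate is 1 / 109.88384 ≈ 0.00910052.

0.009101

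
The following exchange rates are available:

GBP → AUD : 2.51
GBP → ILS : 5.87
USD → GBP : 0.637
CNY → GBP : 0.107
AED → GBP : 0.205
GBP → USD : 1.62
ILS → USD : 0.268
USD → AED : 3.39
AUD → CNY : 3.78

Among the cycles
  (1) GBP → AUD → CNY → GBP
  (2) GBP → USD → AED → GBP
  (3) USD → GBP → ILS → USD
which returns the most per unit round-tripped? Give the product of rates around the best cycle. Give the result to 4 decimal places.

1.1258

(1) 2.51 × 3.78 × 0.107 = 1.01519
(2) 1.62 × 3.39 × 0.205 = 1.12582
(3) 0.637 × 5.87 × 0.268 = 1.00210
Highest is cycle (2) at 1.1258 (>1, arbitrage).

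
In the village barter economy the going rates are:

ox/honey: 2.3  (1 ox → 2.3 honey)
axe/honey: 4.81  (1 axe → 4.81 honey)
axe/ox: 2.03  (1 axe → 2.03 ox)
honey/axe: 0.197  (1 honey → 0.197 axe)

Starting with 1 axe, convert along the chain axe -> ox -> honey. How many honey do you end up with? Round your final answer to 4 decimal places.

4.6690

1 axe × 2.03 = 2.03 ox
2.03 ox × 2.3 = 4.669 honey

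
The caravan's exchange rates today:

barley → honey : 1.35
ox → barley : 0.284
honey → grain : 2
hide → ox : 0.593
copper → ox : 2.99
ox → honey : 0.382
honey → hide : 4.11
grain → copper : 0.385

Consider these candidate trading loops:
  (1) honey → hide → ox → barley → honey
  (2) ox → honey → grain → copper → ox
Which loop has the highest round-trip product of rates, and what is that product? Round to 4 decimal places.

(1) 4.11 × 0.593 × 0.284 × 1.35 = 0.93443
(2) 0.382 × 2 × 0.385 × 2.99 = 0.87948
Highest is cycle (1) at 0.9344 (≤1, no arbitrage).

0.9344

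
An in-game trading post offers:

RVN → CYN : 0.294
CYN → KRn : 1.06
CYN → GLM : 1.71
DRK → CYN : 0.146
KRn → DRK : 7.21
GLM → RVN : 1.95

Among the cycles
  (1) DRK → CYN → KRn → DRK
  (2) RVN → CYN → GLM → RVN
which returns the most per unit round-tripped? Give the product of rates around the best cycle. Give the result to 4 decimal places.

1.1158

(1) 0.146 × 1.06 × 7.21 = 1.11582
(2) 0.294 × 1.71 × 1.95 = 0.98034
Highest is cycle (1) at 1.1158 (>1, arbitrage).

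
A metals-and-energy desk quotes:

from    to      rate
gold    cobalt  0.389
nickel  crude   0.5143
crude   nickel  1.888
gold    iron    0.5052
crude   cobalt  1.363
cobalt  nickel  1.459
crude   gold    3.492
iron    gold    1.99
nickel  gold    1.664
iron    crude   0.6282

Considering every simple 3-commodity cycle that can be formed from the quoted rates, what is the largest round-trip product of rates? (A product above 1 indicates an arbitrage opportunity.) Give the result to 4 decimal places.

1.1082

iron→crude→gold→iron: 0.6282 × 3.492 × 0.5052 = 1.10824
nickel→crude→cobalt→nickel: 0.5143 × 1.363 × 1.459 = 1.02275
nickel→gold→cobalt→nickel: 1.664 × 0.389 × 1.459 = 0.94440
Maximum is iron→crude→gold→iron at 1.1082; arbitrage exists.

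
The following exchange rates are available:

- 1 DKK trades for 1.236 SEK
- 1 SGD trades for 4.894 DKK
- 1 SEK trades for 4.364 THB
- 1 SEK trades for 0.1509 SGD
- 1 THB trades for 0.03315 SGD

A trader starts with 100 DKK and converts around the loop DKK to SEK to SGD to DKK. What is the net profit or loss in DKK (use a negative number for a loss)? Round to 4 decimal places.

100 DKK × 1.236 = 123.6 SEK
123.6 SEK × 0.1509 = 18.65124 SGD
18.65124 SGD × 4.894 = 91.27916856 DKK
Net change: 91.27916856 − 100 = -8.72083144 DKK

-8.7208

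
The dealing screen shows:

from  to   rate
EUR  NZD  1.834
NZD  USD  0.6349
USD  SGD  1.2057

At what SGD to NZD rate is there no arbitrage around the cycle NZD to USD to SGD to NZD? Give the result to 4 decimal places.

1.3063

Known legs of the cycle: 0.6349 × 1.2057 = 0.76549893
For no arbitrage the full-cycle product must be 1, so the missing rate is 1 / 0.76549893 ≈ 1.306338.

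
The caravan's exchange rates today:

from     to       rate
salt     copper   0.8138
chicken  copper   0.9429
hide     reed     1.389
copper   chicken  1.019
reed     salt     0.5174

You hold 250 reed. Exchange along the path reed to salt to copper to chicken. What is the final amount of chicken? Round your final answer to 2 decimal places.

250 reed × 0.5174 = 129.35 salt
129.35 salt × 0.8138 = 105.26503 copper
105.26503 copper × 1.019 = 107.26506557 chicken

107.27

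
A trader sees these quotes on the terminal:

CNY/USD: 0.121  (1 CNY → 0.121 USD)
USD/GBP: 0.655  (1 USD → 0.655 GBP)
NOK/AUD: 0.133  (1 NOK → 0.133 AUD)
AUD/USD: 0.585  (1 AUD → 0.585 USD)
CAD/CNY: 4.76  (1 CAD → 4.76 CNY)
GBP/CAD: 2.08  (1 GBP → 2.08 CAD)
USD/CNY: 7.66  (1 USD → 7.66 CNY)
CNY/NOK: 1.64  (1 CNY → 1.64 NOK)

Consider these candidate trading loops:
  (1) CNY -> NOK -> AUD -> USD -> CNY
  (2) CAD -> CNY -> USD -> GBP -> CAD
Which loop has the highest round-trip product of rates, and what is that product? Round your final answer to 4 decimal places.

(1) 1.64 × 0.133 × 0.585 × 7.66 = 0.97742
(2) 4.76 × 0.121 × 0.655 × 2.08 = 0.78469
Highest is cycle (1) at 0.9774 (≤1, no arbitrage).

0.9774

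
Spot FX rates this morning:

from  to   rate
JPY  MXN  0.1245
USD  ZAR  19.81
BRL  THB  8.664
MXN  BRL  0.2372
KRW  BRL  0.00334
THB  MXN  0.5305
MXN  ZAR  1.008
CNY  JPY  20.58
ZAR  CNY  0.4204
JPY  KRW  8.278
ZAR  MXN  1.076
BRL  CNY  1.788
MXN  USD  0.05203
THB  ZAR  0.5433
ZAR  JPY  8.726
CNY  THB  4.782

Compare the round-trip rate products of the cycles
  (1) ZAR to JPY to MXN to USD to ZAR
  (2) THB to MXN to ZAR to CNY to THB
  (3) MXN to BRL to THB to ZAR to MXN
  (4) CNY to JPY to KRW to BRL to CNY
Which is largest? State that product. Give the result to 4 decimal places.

1.2014

(1) 8.726 × 0.1245 × 0.05203 × 19.81 = 1.11975
(2) 0.5305 × 1.008 × 0.4204 × 4.782 = 1.07502
(3) 0.2372 × 8.664 × 0.5433 × 1.076 = 1.20139
(4) 20.58 × 8.278 × 0.00334 × 1.788 = 1.01738
Highest is cycle (3) at 1.2014 (>1, arbitrage).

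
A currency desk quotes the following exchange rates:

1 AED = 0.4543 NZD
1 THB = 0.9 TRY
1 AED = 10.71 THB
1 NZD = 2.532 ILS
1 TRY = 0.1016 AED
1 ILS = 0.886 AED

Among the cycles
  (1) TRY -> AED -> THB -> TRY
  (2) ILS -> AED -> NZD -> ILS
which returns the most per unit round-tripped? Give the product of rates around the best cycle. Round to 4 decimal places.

1.0192

(1) 0.1016 × 10.71 × 0.9 = 0.97932
(2) 0.886 × 0.4543 × 2.532 = 1.01915
Highest is cycle (2) at 1.0192 (>1, arbitrage).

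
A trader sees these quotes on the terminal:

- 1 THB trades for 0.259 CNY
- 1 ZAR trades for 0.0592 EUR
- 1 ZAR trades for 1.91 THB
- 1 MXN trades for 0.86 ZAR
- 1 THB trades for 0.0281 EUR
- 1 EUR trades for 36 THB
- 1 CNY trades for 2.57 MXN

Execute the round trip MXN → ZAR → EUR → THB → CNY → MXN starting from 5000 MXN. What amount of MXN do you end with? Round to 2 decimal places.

5000 MXN × 0.86 = 4300 ZAR
4300 ZAR × 0.0592 = 254.56 EUR
254.56 EUR × 36 = 9164.16 THB
9164.16 THB × 0.259 = 2373.51744 CNY
2373.51744 CNY × 2.57 = 6099.9398208 MXN

6099.94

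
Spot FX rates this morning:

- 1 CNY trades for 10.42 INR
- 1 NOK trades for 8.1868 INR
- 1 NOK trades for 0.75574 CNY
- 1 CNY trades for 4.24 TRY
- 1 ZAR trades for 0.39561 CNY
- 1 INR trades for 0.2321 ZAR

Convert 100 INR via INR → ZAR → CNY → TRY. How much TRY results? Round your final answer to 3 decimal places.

100 INR × 0.2321 = 23.21 ZAR
23.21 ZAR × 0.39561 = 9.1821081 CNY
9.1821081 CNY × 4.24 = 38.932138344 TRY

38.932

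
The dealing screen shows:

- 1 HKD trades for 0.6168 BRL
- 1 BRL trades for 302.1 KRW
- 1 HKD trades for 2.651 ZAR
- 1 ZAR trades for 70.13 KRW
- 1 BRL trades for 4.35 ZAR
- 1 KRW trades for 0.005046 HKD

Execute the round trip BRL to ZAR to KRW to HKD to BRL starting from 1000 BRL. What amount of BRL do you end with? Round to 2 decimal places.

1000 BRL × 4.35 = 4350 ZAR
4350 ZAR × 70.13 = 305065.5 KRW
305065.5 KRW × 0.005046 = 1539.360513 HKD
1539.360513 HKD × 0.6168 = 949.4775644184 BRL

949.48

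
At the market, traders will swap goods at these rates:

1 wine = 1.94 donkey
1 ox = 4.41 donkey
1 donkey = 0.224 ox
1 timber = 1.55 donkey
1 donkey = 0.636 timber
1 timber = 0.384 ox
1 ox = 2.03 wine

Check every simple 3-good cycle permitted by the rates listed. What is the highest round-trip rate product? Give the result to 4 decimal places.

timber→ox→donkey→timber: 0.384 × 4.41 × 0.636 = 1.07703
wine→donkey→ox→wine: 1.94 × 0.224 × 2.03 = 0.88216
Maximum is timber→ox→donkey→timber at 1.0770; arbitrage exists.

1.0770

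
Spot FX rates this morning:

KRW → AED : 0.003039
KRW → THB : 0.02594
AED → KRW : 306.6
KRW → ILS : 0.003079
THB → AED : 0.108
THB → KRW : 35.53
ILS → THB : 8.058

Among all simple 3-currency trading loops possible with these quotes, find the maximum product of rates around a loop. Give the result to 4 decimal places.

KRW→ILS→THB→KRW: 0.003079 × 8.058 × 35.53 = 0.88152
KRW→THB→AED→KRW: 0.02594 × 0.108 × 306.6 = 0.85895
Maximum is KRW→ILS→THB→KRW at 0.8815; no arbitrage — every cycle loses value.

0.8815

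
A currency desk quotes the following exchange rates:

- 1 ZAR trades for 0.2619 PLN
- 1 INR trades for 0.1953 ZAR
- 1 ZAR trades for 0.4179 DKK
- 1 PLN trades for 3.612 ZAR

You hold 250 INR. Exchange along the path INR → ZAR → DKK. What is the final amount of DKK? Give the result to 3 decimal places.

20.404

250 INR × 0.1953 = 48.825 ZAR
48.825 ZAR × 0.4179 = 20.4039675 DKK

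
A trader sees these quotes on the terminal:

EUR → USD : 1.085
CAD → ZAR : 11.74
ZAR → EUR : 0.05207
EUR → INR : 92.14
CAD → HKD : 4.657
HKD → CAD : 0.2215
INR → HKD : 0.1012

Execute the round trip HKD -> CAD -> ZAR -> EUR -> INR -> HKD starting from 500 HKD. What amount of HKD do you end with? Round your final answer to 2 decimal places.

500 HKD × 0.2215 = 110.75 CAD
110.75 CAD × 11.74 = 1300.205 ZAR
1300.205 ZAR × 0.05207 = 67.70167435 EUR
67.70167435 EUR × 92.14 = 6238.032274609 INR
6238.032274609 INR × 0.1012 = 631.2888661904308 HKD

631.29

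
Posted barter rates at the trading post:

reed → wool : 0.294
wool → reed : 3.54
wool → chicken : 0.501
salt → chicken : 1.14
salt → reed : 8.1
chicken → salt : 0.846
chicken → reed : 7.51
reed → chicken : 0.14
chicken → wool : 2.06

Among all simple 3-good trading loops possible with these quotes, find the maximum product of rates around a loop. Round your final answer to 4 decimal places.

1.1062

wool→chicken→reed→wool: 0.501 × 7.51 × 0.294 = 1.10618
wool→reed→chicken→wool: 3.54 × 0.14 × 2.06 = 1.02094
chicken→salt→reed→chicken: 0.846 × 8.1 × 0.14 = 0.95936
Maximum is wool→chicken→reed→wool at 1.1062; arbitrage exists.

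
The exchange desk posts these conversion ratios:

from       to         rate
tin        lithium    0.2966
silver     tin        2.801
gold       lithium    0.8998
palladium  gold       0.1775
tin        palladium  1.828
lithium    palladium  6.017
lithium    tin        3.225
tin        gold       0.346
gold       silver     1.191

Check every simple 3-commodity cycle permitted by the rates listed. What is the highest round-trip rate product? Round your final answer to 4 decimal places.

1.1543

gold→silver→tin→gold: 1.191 × 2.801 × 0.346 = 1.15425
gold→lithium→tin→gold: 0.8998 × 3.225 × 0.346 = 1.00404
gold→lithium→palladium→gold: 0.8998 × 6.017 × 0.1775 = 0.96100
Maximum is gold→silver→tin→gold at 1.1543; arbitrage exists.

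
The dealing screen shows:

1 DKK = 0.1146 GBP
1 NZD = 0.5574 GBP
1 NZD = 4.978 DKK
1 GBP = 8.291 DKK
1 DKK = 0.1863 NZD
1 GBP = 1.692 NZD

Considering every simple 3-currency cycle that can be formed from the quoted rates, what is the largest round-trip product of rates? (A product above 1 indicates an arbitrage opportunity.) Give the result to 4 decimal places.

0.9653

DKK→GBP→NZD→DKK: 0.1146 × 1.692 × 4.978 = 0.96525
DKK→NZD→GBP→DKK: 0.1863 × 0.5574 × 8.291 = 0.86097
Maximum is DKK→GBP→NZD→DKK at 0.9653; no arbitrage — every cycle loses value.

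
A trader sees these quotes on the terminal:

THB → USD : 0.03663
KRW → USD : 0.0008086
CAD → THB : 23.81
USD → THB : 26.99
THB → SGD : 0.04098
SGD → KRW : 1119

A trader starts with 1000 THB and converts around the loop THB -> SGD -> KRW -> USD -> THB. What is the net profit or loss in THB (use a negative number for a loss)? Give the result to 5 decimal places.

1000 THB × 0.04098 = 40.98 SGD
40.98 SGD × 1119 = 45856.62 KRW
45856.62 KRW × 0.0008086 = 37.079662932 USD
37.079662932 USD × 26.99 = 1000.78010253468 THB
Net change: 1000.78010253468 − 1000 = 0.78010253468 THB

0.78010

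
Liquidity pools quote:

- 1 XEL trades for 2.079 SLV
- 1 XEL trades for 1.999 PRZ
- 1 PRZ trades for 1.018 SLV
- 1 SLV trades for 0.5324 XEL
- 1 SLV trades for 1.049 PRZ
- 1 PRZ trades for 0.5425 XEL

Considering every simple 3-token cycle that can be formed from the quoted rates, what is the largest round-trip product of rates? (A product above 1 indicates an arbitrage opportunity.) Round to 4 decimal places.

1.1831

XEL→SLV→PRZ→XEL: 2.079 × 1.049 × 0.5425 = 1.18312
XEL→PRZ→SLV→XEL: 1.999 × 1.018 × 0.5324 = 1.08342
Maximum is XEL→SLV→PRZ→XEL at 1.1831; arbitrage exists.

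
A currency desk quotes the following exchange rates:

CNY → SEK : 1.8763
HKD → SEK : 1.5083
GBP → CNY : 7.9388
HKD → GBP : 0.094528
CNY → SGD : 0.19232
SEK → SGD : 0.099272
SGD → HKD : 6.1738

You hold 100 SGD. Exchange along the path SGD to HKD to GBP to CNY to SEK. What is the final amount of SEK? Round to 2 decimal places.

869.30

100 SGD × 6.1738 = 617.38 HKD
617.38 HKD × 0.094528 = 58.35969664 GBP
58.35969664 GBP × 7.9388 = 463.305959685632 CNY
463.305959685632 CNY × 1.8763 = 869.3009721581513216 SEK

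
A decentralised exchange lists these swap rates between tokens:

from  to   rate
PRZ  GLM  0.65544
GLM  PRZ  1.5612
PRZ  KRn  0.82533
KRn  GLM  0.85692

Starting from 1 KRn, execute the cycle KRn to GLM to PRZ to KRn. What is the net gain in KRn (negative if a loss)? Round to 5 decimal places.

0.10415

1 KRn × 0.85692 = 0.85692 GLM
0.85692 GLM × 1.5612 = 1.337823504 PRZ
1.337823504 PRZ × 0.82533 = 1.10414587255632 KRn
Net change: 1.10414587255632 − 1 = 0.10414587255632 KRn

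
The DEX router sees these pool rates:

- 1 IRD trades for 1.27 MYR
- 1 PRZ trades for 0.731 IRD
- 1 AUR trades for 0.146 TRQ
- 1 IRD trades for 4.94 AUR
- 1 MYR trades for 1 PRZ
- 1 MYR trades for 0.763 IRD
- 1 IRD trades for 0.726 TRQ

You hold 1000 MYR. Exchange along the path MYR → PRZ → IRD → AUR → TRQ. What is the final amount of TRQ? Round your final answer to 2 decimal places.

1000 MYR × 1 = 1000 PRZ
1000 PRZ × 0.731 = 731 IRD
731 IRD × 4.94 = 3611.14 AUR
3611.14 AUR × 0.146 = 527.22644 TRQ

527.23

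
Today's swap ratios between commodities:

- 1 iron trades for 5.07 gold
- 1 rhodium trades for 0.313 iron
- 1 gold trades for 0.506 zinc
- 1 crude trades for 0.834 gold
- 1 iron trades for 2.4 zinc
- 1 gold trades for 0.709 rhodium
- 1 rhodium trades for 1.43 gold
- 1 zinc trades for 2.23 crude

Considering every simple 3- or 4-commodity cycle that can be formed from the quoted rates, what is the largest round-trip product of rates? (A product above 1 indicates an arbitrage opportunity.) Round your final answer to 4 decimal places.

gold→rhodium→iron→gold: 0.709 × 0.313 × 5.07 = 1.12512
gold→zinc→crude→gold: 0.506 × 2.23 × 0.834 = 0.94107
Maximum is gold→rhodium→iron→gold at 1.1251; arbitrage exists.

1.1251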